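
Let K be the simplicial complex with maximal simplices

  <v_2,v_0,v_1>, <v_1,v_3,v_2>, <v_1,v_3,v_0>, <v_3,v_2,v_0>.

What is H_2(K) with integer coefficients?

Fix the vertex order v_0 < v_1 < v_2 < v_3 and write every simplex with vertices in increasing order. Then dim K = 2 and the simplices of K are:

  0-simplices (4): [v_0], [v_1], [v_2], [v_3]
  1-simplices (6): [v_0,v_1], [v_0,v_2], [v_0,v_3], [v_1,v_2], [v_1,v_3], [v_2,v_3]
  2-simplices (4): [v_0,v_1,v_2], [v_0,v_1,v_3], [v_0,v_2,v_3], [v_1,v_2,v_3]

so the chain groups are C_0 ≅ Z^4, C_1 ≅ Z^6, C_2 ≅ Z^4.

∂_1: C_1 → C_0 is given by ∂[p,q] = [q] − [p]. For instance
  ∂[v_0,v_3] = [v_3] − [v_0].
The 4×6 boundary matrix has rank 3 and Smith normal form diag(1,1,1).

∂_2: C_2 → C_1 acts by ∂[p,q,r] = [q,r] − [p,r] + [p,q]. For instance
  ∂[v_0,v_1,v_3] = [v_1,v_3] − [v_0,v_3] + [v_0,v_1],
  ∂[v_1,v_2,v_3] = [v_2,v_3] − [v_1,v_3] + [v_1,v_2].
This gives a 6×4 integer matrix of rank 3; reducing to Smith normal form yields diagonal entries (1,1,1).

From H_k ≅ ker(∂_k) / im(∂_{k+1}) we obtain:

  H_2: rank ker ∂_2 − rank ∂_3 = (4 − 3) − 0 = 1, and there is no ∂_3, so H_2 = Z.

(K is a triangulation of the 2-sphere S^2.)

H_2 ≅ Z.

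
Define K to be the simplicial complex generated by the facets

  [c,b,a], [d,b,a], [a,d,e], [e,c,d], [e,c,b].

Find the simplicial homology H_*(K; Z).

H_0 = Z,  H_1 = Z,  H_2 = 0.

Order the vertices as a < b < c < d < e. Listing each simplex with vertices in this order, K has dimension 2 with simplices:

  0-simplices (5): a, b, c, d, e
  1-simplices (10): ab, ac, ad, ae, bc, bd, be, cd, ce, de
  2-simplices (5): abc, abd, ade, bce, cde

giving chain groups C_0 ≅ Z^5, C_1 ≅ Z^10, C_2 ≅ Z^5.

The boundary map ∂_1: C_1 → C_0 is given by ∂[p,q] = [q] − [p].
The resulting 5×10 matrix has rank 4, and its Smith normal form has invariant factors (1,1,1,1).

Boundary ∂_2: C_2 → C_1 maps a triangle to the signed sum of its edges. For instance
  ∂cde = de − ce + cd,
  ∂ade = de − ae + ad.
As a 10×5 matrix over Z this has rank 5, with invariant factors (1,1,1,1,1).

From H_k ≅ ker(∂_k) / im(∂_{k+1}) we obtain:

  H_0: rank C_0 − rank ∂_1 = 5 − 4 = 1, and the invariant factors of ∂_1 are all 1, so H_0 ≅ Z.
  H_1: rank ker ∂_1 − rank ∂_2 = (10 − 4) − 5 = 1, and the invariant factors of ∂_2 are all 1, so H_1 ≅ Z.
  H_2: rank ker ∂_2 − rank ∂_3 = (5 − 5) − 0 = 0, and there is no ∂_3, so H_2 ≅ 0.

(K is a triangulation of the Möbius band.)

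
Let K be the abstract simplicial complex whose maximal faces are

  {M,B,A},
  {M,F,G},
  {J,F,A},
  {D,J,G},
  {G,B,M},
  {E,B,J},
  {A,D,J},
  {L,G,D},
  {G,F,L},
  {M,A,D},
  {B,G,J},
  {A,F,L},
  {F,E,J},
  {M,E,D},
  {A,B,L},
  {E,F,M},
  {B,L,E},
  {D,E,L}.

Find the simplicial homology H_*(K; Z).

We work with the vertex ordering A < B < D < E < F < G < J < L < M. The simplices of K, each written with vertices in increasing order, are:

  0-simplices (9): A, B, D, E, F, G, J, L, M
  1-simplices (27): AB, AD, AF, AJ, AL, AM, BE, BG, BJ, BL, BM, DE, DG, DJ, DL, DM, EF, EJ, EL, EM, FG, FJ, FL, FM, GJ, GL, GM
  2-simplices (18): ABL, ABM, ADJ, ADM, AFJ, AFL, BEJ, BEL, BGJ, BGM, DEL, DEM, DGJ, DGL, EFJ, EFM, FGL, FGM

giving chain groups C_0 ≅ Z^9, C_1 ≅ Z^27, C_2 ≅ Z^18.

The boundary map ∂_1: C_1 → C_0 maps an edge to its endpoints' difference, ∂[p,q] = q − p.
The 9×27 boundary matrix has rank 8 and Smith normal form diag(1,1,1,1,1,1,1,1).

The boundary map ∂_2: C_2 → C_1 acts by ∂[p,q,r] = [q,r] − [p,r] + [p,q]. For instance
  ∂ADM = DM − AM + AD,
  ∂BGM = GM − BM + BG.
The resulting 27×18 matrix has rank 17, and its Smith normal form has invariant factors (1,1,1,1,1,1,1,1,1,1,1,1,1,1,1,1,1).

From H_k ≅ ker(∂_k) / im(∂_{k+1}) we obtain:

  H_0: rank C_0 − rank ∂_1 = 9 − 8 = 1, and the invariant factors of ∂_1 are all 1, so H_0 = Z.
  H_1: rank ker ∂_1 − rank ∂_2 = (27 − 8) − 17 = 2, and the invariant factors of ∂_2 are all 1, so H_1 = Z^2.
  H_2: rank ker ∂_2 − rank ∂_3 = (18 − 17) − 0 = 1, and there is no ∂_3, so H_2 = Z.

H_0 = Z,  H_1 = Z^2,  H_2 = Z.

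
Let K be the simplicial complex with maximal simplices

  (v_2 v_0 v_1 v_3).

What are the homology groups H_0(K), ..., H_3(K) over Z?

K has 4 vertices, 6 edges, 4 triangles, 1 3-simplex.
rank ∂_0 = 0, rank ∂_1 = 3 ⇒ b_0 = 4 − 0 − 3 = 1; all invariant factors of ∂_1 are 1 so no torsion. So H_0 ≅ Z.
rank ∂_1 = 3, rank ∂_2 = 3 ⇒ b_1 = 6 − 3 − 3 = 0; all invariant factors of ∂_2 are 1 so no torsion. So H_1 ≅ 0.
rank ∂_2 = 3, rank ∂_3 = 1 ⇒ b_2 = 4 − 3 − 1 = 0; all invariant factors of ∂_3 are 1 so no torsion. So H_2 ≅ 0.
rank ∂_3 = 1, rank ∂_4 = 0 ⇒ b_3 = 1 − 1 − 0 = 0. So H_3 ≅ 0.

H_0 = Z,  H_1 = 0,  H_2 = 0,  H_3 = 0.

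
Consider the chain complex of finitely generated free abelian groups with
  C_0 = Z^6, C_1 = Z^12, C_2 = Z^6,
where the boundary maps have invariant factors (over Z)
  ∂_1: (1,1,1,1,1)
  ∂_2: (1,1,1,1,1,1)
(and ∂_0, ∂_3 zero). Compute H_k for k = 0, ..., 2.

H_0 = Z,  H_1 = Z,  H_2 = 0.

H_0: b_0 = 6 − 0 − 5 = 1; torsion from ∂_1 factors > 1: none. So H_0 = Z.
H_1: b_1 = 12 − 5 − 6 = 1; torsion from ∂_2 factors > 1: none. So H_1 = Z.
H_2: b_2 = 6 − 6 − 0 = 0; torsion from ∂_3 factors > 1: none. So H_2 = 0.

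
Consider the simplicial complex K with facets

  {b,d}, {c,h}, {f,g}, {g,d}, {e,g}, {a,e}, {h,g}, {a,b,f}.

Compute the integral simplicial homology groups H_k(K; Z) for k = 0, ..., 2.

H_0 = Z,  H_1 = Z^2,  H_2 = 0.

Order the vertices as a < b < c < d < e < f < g < h. Listing each simplex with vertices in this order, K has dimension 2 with simplices:

  0-simplices (8): a, b, c, d, e, f, g, h
  1-simplices (10): ab, ae, af, bd, bf, ch, dg, eg, fg, gh
  2-simplices (1): abf

giving chain groups C_0 ≅ Z^8, C_1 ≅ Z^10, C_2 ≅ Z^1.

∂_1: C_1 → C_0 sends each edge [p,q] (with p < q) to q − p. For instance
  ∂ab = b − a.
As a 8×10 matrix over Z this has rank 7, with invariant factors (1,1,1,1,1,1,1).

Boundary ∂_2: C_2 → C_1 sends each 2-simplex [p,q,r] to [q,r] − [p,r] + [p,q]. For instance
  ∂abf = bf − af + ab.
The 10×1 boundary matrix has rank 1 and Smith normal form diag(1).

Reading off H_k = ker ∂_k / im ∂_{k+1}:

  H_0: rank C_0 − rank ∂_1 = 8 − 7 = 1, and the invariant factors of ∂_1 are all 1, so H_0 ≅ Z.
  H_1: rank ker ∂_1 − rank ∂_2 = (10 − 7) − 1 = 2, and the invariant factors of ∂_2 are all 1, so H_1 ≅ Z^2.
  H_2: rank ker ∂_2 − rank ∂_3 = (1 − 1) − 0 = 0, and there is no ∂_3, so H_2 ≅ 0.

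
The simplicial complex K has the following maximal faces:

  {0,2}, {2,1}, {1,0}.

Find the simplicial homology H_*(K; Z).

H_0 = Z,  H_1 = Z.

Fix the vertex order 0 < 1 < 2 and write every simplex with vertices in increasing order. Then dim K = 1 and the simplices of K are:

  0-simplices (3): [0], [1], [2]
  1-simplices (3): [0,1], [0,2], [1,2]

Hence C_0 ≅ Z^3, C_1 ≅ Z^3.

The boundary map ∂_1: C_1 → C_0 sends each edge [p,q] (with p < q) to q − p.
This gives a 3×3 integer matrix of rank 2; reducing to Smith normal form yields diagonal entries (1,1).

From H_k ≅ ker(∂_k) / im(∂_{k+1}) we obtain:

  H_0: rank C_0 − rank ∂_1 = 3 − 2 = 1, and the invariant factors of ∂_1 are all 1, so H_0 ≅ Z.
  H_1: rank ker ∂_1 − rank ∂_2 = (3 − 2) − 0 = 1, and there is no ∂_2, so H_1 ≅ Z.

As a check, the Euler characteristic is 3 − 3 = 0, which agrees with 1 − 1 = 0.
(K is a triangulation of the circle S^1.)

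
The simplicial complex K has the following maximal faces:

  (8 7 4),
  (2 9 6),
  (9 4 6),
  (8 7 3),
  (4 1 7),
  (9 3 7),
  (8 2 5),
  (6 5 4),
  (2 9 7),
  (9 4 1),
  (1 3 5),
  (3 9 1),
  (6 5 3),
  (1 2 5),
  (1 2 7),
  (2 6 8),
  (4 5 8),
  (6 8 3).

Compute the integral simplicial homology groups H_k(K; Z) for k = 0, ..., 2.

H_0 = Z,  H_1 = Z ⊕ Z/2Z,  H_2 = 0.

Fix the vertex order 1 < 2 < 3 < 4 < 5 < 6 < 7 < 8 < 9 and write every simplex with vertices in increasing order. Then dim K = 2 and the simplices of K are:

  0-simplices (9): [1], [2], [3], [4], [5], [6], [7], [8], [9]
  1-simplices (27): (27 of them)
  2-simplices (18): [1,2,5], [1,2,7], [1,3,5], [1,3,9], [1,4,7], [1,4,9], [2,5,8], [2,6,8], [2,6,9], [2,7,9], [3,5,6], [3,6,8], [3,7,8], [3,7,9], [4,5,6], [4,5,8], [4,6,9], [4,7,8]

so the chain groups are C_0 ≅ Z^9, C_1 ≅ Z^27, C_2 ≅ Z^18.

The boundary map ∂_1: C_1 → C_0 sends each edge [p,q] (with p < q) to q − p. For instance
  ∂[7,8] = [8] − [7].
The resulting 9×27 matrix has rank 8, and its Smith normal form has invariant factors (1,1,1,1,1,1,1,1).

∂_2: C_2 → C_1 sends each 2-simplex [p,q,r] to [q,r] − [p,r] + [p,q]. For instance
  ∂[2,5,8] = [5,8] − [2,8] + [2,5],
  ∂[4,5,6] = [5,6] − [4,6] + [4,5].
The 27×18 boundary matrix has rank 18 and Smith normal form diag(1,1,1,1,1,1,1,1,1,1,1,1,1,1,1,1,1,2).

Reading off H_k = ker ∂_k / im ∂_{k+1}:

  H_0: rank C_0 − rank ∂_1 = 9 − 8 = 1, and the invariant factors of ∂_1 are all 1, so H_0 = Z.
  H_1: rank ker ∂_1 − rank ∂_2 = (27 − 8) − 18 = 1, and ∂_2 has invariant factor 2 > 1, so H_1 = Z ⊕ Z/2Z.
  H_2: rank ker ∂_2 − rank ∂_3 = (18 − 18) − 0 = 0, and there is no ∂_3, so H_2 = 0.

(K is a triangulation of the Klein bottle.)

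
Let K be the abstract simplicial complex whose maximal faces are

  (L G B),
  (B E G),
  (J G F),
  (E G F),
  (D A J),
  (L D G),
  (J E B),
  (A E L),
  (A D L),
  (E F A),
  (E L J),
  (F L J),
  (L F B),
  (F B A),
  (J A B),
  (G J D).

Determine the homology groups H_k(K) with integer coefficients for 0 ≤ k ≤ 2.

Fix the vertex order A < B < D < E < F < G < J < L and write every simplex with vertices in increasing order. Then dim K = 2 and the simplices of K are:

  0-simplices (8): A, B, D, E, F, G, J, L
  1-simplices (24): AB, AD, AE, AF, AJ, AL, BE, BF, BG, BJ, BL, DG, DJ, DL, EF, EG, EJ, EL, FG, FJ, FL, GJ, GL, JL
  2-simplices (16): ABF, ABJ, ADJ, ADL, AEF, AEL, BEG, BEJ, BFL, BGL, DGJ, DGL, EFG, EJL, FGJ, FJL

Hence C_0 ≅ Z^8, C_1 ≅ Z^24, C_2 ≅ Z^16.

The boundary map ∂_1: C_1 → C_0 sends each edge [p,q] (with p < q) to q − p. For instance
  ∂DG = G − D.
As a 8×24 matrix over Z this has rank 7, with invariant factors (1,1,1,1,1,1,1).

Boundary ∂_2: C_2 → C_1 maps a triangle to the signed sum of its edges. For instance
  ∂BGL = GL − BL + BG,
  ∂BEG = EG − BG + BE.
The 24×16 boundary matrix has rank 15 and Smith normal form diag(1,1,1,1,1,1,1,1,1,1,1,1,1,1,1).

Now H_k = ker ∂_k / im ∂_{k+1}, so:

  H_0: rank C_0 − rank ∂_1 = 8 − 7 = 1, and the invariant factors of ∂_1 are all 1, so H_0 ≅ Z.
  H_1: rank ker ∂_1 − rank ∂_2 = (24 − 7) − 15 = 2, and the invariant factors of ∂_2 are all 1, so H_1 ≅ Z^2.
  H_2: rank ker ∂_2 − rank ∂_3 = (16 − 15) − 0 = 1, and there is no ∂_3, so H_2 ≅ Z.

As a check, the Euler characteristic is 8 − 24 + 16 = 0, which agrees with 1 − 2 + 1 = 0.

H_0 = Z,  H_1 = Z^2,  H_2 = Z.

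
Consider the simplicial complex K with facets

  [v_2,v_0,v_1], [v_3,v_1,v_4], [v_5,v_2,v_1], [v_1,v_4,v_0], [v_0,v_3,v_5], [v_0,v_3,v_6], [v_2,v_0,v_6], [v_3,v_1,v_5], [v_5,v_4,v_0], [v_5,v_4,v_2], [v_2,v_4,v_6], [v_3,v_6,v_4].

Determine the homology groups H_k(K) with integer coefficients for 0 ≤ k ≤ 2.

H_0 = Z,  H_1 = Z/2,  H_2 = 0.

We work with the vertex ordering v_0 < v_1 < v_2 < v_3 < v_4 < v_5 < v_6. The simplices of K, each written with vertices in increasing order, are:

  0-simplices (7): [v_0], [v_1], [v_2], [v_3], [v_4], [v_5], [v_6]
  1-simplices (18): (18 of them)
  2-simplices (12): (12 of them)

giving chain groups C_0 ≅ Z^7, C_1 ≅ Z^18, C_2 ≅ Z^12.

The boundary map ∂_1: C_1 → C_0 is given by ∂[p,q] = [q] − [p].
The 7×18 boundary matrix has rank 6 and Smith normal form diag(1,1,1,1,1,1).

Boundary ∂_2: C_2 → C_1 sends each 2-simplex [p,q,r] to [q,r] − [p,r] + [p,q]. For instance
  ∂[v_3,v_4,v_6] = [v_4,v_6] − [v_3,v_6] + [v_3,v_4],
  ∂[v_0,v_1,v_4] = [v_1,v_4] − [v_0,v_4] + [v_0,v_1].
The resulting 18×12 matrix has rank 12, and its Smith normal form has invariant factors (1,1,1,1,1,1,1,1,1,1,1,2).

Now H_k = ker ∂_k / im ∂_{k+1}, so:

  H_0: rank C_0 − rank ∂_1 = 7 − 6 = 1, and the invariant factors of ∂_1 are all 1, so H_0 ≅ Z.
  H_1: rank ker ∂_1 − rank ∂_2 = (18 − 6) − 12 = 0, and ∂_2 has invariant factor 2 > 1, so H_1 ≅ Z/2.
  H_2: rank ker ∂_2 − rank ∂_3 = (12 − 12) − 0 = 0, and there is no ∂_3, so H_2 ≅ 0.

As a check, the Euler characteristic is 7 − 18 + 12 = 1, which agrees with 1 − 0 + 0 = 1.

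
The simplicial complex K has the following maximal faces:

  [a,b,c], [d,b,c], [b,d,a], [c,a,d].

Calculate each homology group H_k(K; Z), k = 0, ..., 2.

H_0 = Z,  H_1 = 0,  H_2 = Z.

Fix the vertex order a < b < c < d and write every simplex with vertices in increasing order. Then dim K = 2 and the simplices of K are:

  0-simplices (4): a, b, c, d
  1-simplices (6): ab, ac, ad, bc, bd, cd
  2-simplices (4): abc, abd, acd, bcd

giving chain groups C_0 ≅ Z^4, C_1 ≅ Z^6, C_2 ≅ Z^4.

The boundary map ∂_1: C_1 → C_0 maps an edge to its endpoints' difference, ∂[p,q] = q − p. For instance
  ∂ad = d − a.
The resulting 4×6 matrix has rank 3, and its Smith normal form has invariant factors (1,1,1).

∂_2: C_2 → C_1 maps a triangle to the signed sum of its edges. For instance
  ∂abd = bd − ad + ab,
  ∂bcd = cd − bd + bc.
This gives a 6×4 integer matrix of rank 3; reducing to Smith normal form yields diagonal entries (1,1,1).

Computing H_k = (kernel of ∂_k) / (image of ∂_{k+1}):

  H_0: rank C_0 − rank ∂_1 = 4 − 3 = 1, and the invariant factors of ∂_1 are all 1, so H_0 ≅ Z.
  H_1: rank ker ∂_1 − rank ∂_2 = (6 − 3) − 3 = 0, and the invariant factors of ∂_2 are all 1, so H_1 ≅ 0.
  H_2: rank ker ∂_2 − rank ∂_3 = (4 − 3) − 0 = 1, and there is no ∂_3, so H_2 ≅ Z.

As a check, the Euler characteristic is 4 − 6 + 4 = 2, which agrees with 1 − 0 + 1 = 2.
(K is a triangulation of the 2-sphere S^2.)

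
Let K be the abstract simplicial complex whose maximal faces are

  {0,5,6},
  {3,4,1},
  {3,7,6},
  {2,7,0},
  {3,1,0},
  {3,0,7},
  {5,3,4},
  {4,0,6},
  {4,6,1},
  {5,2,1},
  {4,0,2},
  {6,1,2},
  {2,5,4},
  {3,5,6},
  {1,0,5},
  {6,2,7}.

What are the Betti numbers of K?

We work with the vertex ordering 0 < 1 < 2 < 3 < 4 < 5 < 6 < 7. The simplices of K, each written with vertices in increasing order, are:

  0-simplices (8): [0], [1], [2], [3], [4], [5], [6], [7]
  1-simplices (24): (24 of them)
  2-simplices (16): [0,1,3], [0,1,5], [0,2,4], [0,2,7], [0,3,7], [0,4,6], [0,5,6], [1,2,5], [1,2,6], [1,3,4], [1,4,6], [2,4,5], [2,6,7], [3,4,5], [3,5,6], [3,6,7]

so the chain groups are C_0 ≅ Z^8, C_1 ≅ Z^24, C_2 ≅ Z^16.

Boundary ∂_1: C_1 → C_0 maps an edge to its endpoints' difference, ∂[p,q] = q − p.
As a 8×24 matrix over Z this has rank 7, with invariant factors (1,1,1,1,1,1,1).

∂_2: C_2 → C_1 acts by ∂[p,q,r] = [q,r] − [p,r] + [p,q]. For instance
  ∂[3,6,7] = [6,7] − [3,7] + [3,6],
  ∂[0,3,7] = [3,7] − [0,7] + [0,3].
As a 24×16 matrix over Z this has rank 15, with invariant factors (1,1,1,1,1,1,1,1,1,1,1,1,1,1,1).

Computing H_k = (kernel of ∂_k) / (image of ∂_{k+1}):

  H_0: rank C_0 − rank ∂_1 = 8 − 7 = 1, and the invariant factors of ∂_1 are all 1, so H_0 = Z.
  H_1: rank ker ∂_1 − rank ∂_2 = (24 − 7) − 15 = 2, and the invariant factors of ∂_2 are all 1, so H_1 = Z^2.
  H_2: rank ker ∂_2 − rank ∂_3 = (16 − 15) − 0 = 1, and there is no ∂_3, so H_2 = Z.

(K is a triangulation of the torus T^2.)

Hence the Betti numbers are b_0 = 1, b_1 = 2, b_2 = 1.

b_0 = 1, b_1 = 2, b_2 = 1.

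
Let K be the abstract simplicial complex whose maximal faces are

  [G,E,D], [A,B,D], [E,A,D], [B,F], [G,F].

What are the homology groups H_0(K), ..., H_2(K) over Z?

H_0 ≅ Z,  H_1 ≅ Z,  H_2 = 0.

Order the vertices as A < B < D < E < F < G. Listing each simplex with vertices in this order, K has dimension 2 with simplices:

  0-simplices (6): A, B, D, E, F, G
  1-simplices (9): AB, AD, AE, BD, BF, DE, DG, EG, FG
  2-simplices (3): ABD, ADE, DEG

so the chain groups are C_0 ≅ Z^6, C_1 ≅ Z^9, C_2 ≅ Z^3.

∂_1: C_1 → C_0 sends each edge [p,q] (with p < q) to q − p. For instance
  ∂FG = G − F.
The resulting 6×9 matrix has rank 5, and its Smith normal form has invariant factors (1,1,1,1,1).

∂_2: C_2 → C_1 maps a triangle to the signed sum of its edges. For instance
  ∂DEG = EG − DG + DE,
  ∂ABD = BD − AD + AB.
This gives a 9×3 integer matrix of rank 3; reducing to Smith normal form yields diagonal entries (1,1,1).

Computing H_k = (kernel of ∂_k) / (image of ∂_{k+1}):

  H_0: rank C_0 − rank ∂_1 = 6 − 5 = 1, and the invariant factors of ∂_1 are all 1, so H_0 ≅ Z.
  H_1: rank ker ∂_1 − rank ∂_2 = (9 − 5) − 3 = 1, and the invariant factors of ∂_2 are all 1, so H_1 ≅ Z.
  H_2: rank ker ∂_2 − rank ∂_3 = (3 − 3) − 0 = 0, and there is no ∂_3, so H_2 ≅ 0.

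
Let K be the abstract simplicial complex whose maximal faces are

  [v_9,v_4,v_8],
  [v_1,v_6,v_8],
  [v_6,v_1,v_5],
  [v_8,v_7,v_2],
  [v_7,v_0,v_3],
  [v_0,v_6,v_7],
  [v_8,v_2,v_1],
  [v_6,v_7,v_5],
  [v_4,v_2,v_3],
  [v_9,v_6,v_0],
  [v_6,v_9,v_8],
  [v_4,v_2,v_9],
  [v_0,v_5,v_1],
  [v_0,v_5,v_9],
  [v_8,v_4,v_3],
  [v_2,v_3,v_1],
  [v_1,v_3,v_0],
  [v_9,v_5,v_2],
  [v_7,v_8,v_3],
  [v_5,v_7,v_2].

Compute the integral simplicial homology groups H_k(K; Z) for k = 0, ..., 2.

Fix the vertex order v_0 < v_1 < v_2 < v_3 < v_4 < v_5 < v_6 < v_7 < v_8 < v_9 and write every simplex with vertices in increasing order. Then dim K = 2 and the simplices of K are:

  0-simplices (10): [v_0], [v_1], [v_2], [v_3], [v_4], [v_5], [v_6], [v_7], [v_8], [v_9]
  1-simplices (30): (30 of them)
  2-simplices (20): (20 of them)

so the chain groups are C_0 ≅ Z^10, C_1 ≅ Z^30, C_2 ≅ Z^20.

∂_1: C_1 → C_0 is given by ∂[p,q] = [q] − [p].
The resulting 10×30 matrix has rank 9, and its Smith normal form has invariant factors (1,1,1,1,1,1,1,1,1).

Boundary ∂_2: C_2 → C_1 acts by ∂[p,q,r] = [q,r] − [p,r] + [p,q]. For instance
  ∂[v_0,v_5,v_9] = [v_5,v_9] − [v_0,v_9] + [v_0,v_5],
  ∂[v_4,v_8,v_9] = [v_8,v_9] − [v_4,v_9] + [v_4,v_8].
This gives a 30×20 integer matrix of rank 20; reducing to Smith normal form yields diagonal entries (1,1,1,1,1,1,1,1,1,1,1,1,1,1,1,1,1,1,1,2).

Now H_k = ker ∂_k / im ∂_{k+1}, so:

  H_0: rank C_0 − rank ∂_1 = 10 − 9 = 1, and the invariant factors of ∂_1 are all 1, so H_0 = Z.
  H_1: rank ker ∂_1 − rank ∂_2 = (30 − 9) − 20 = 1, and ∂_2 has invariant factor 2 > 1, so H_1 = Z × Z/2.
  H_2: rank ker ∂_2 − rank ∂_3 = (20 − 20) − 0 = 0, and there is no ∂_3, so H_2 = 0.

H_0 ≅ Z,  H_1 ≅ Z × Z/2,  H_2 = 0.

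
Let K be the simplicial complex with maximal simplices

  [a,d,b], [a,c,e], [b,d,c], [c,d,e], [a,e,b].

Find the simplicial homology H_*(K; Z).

H_0 ≅ Z,  H_1 ≅ Z,  H_2 = 0.

K has 5 vertices, 10 edges, 5 triangles.
rank ∂_0 = 0, rank ∂_1 = 4 ⇒ b_0 = 5 − 0 − 4 = 1; all invariant factors of ∂_1 are 1 so no torsion. So H_0 = Z.
rank ∂_1 = 4, rank ∂_2 = 5 ⇒ b_1 = 10 − 4 − 5 = 1; all invariant factors of ∂_2 are 1 so no torsion. So H_1 = Z.
rank ∂_2 = 5, rank ∂_3 = 0 ⇒ b_2 = 5 − 5 − 0 = 0. So H_2 = 0.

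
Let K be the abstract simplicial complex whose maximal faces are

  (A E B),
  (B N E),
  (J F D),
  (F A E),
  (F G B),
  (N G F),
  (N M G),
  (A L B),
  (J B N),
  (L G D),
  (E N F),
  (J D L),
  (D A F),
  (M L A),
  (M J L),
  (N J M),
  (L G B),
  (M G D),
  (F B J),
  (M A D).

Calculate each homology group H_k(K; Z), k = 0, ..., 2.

H_0 ≅ Z,  H_1 ≅ Z ⊕ Z/2Z,  H_2 = 0.

Take the total order A < B < D < E < F < G < J < L < M < N on the vertex set. Then K (dimension 2) consists of the simplices:

  0-simplices (10): A, B, D, E, F, G, J, L, M, N
  1-simplices (30): AB, AD, AE, AF, AL, AM, BE, BF, BG, BJ, BL, BN, DF, DG, DJ, DL, DM, EF, EN, FG, FJ, FN, GL, GM, GN, JL, JM, JN, LM, MN
  2-simplices (20): ABE, ABL, ADF, ADM, AEF, ALM, BEN, BFG, BFJ, BGL, BJN, DFJ, DGL, DGM, DJL, EFN, FGN, GMN, JLM, JMN

so the chain groups are C_0 ≅ Z^10, C_1 ≅ Z^30, C_2 ≅ Z^20.

∂_1: C_1 → C_0 is given by ∂[p,q] = [q] − [p]. For instance
  ∂DF = F − D.
This gives a 10×30 integer matrix of rank 9; reducing to Smith normal form yields diagonal entries (1,1,1,1,1,1,1,1,1).

Boundary ∂_2: C_2 → C_1 acts by ∂[p,q,r] = [q,r] − [p,r] + [p,q]. For instance
  ∂GMN = MN − GN + GM,
  ∂ADF = DF − AF + AD.
The 30×20 boundary matrix has rank 20 and Smith normal form diag(1,1,1,1,1,1,1,1,1,1,1,1,1,1,1,1,1,1,1,2).

From H_k ≅ ker(∂_k) / im(∂_{k+1}) we obtain:

  H_0: rank C_0 − rank ∂_1 = 10 − 9 = 1, and the invariant factors of ∂_1 are all 1, so H_0 = Z.
  H_1: rank ker ∂_1 − rank ∂_2 = (30 − 9) − 20 = 1, and ∂_2 has invariant factor 2 > 1, so H_1 = Z ⊕ Z/2Z.
  H_2: rank ker ∂_2 − rank ∂_3 = (20 − 20) − 0 = 0, and there is no ∂_3, so H_2 = 0.

As a check, the Euler characteristic is 10 − 30 + 20 = 0, which agrees with 1 − 1 + 0 = 0.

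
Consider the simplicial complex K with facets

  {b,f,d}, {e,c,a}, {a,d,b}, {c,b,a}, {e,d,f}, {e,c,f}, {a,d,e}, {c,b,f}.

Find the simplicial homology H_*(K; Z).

Take the total order a < b < c < d < e < f on the vertex set. Then K (dimension 2) consists of the simplices:

  0-simplices (6): a, b, c, d, e, f
  1-simplices (12): ab, ac, ad, ae, bc, bd, bf, ce, cf, de, df, ef
  2-simplices (8): abc, abd, ace, ade, bcf, bdf, cef, def

giving chain groups C_0 ≅ Z^6, C_1 ≅ Z^12, C_2 ≅ Z^8.

Boundary ∂_1: C_1 → C_0 is given by ∂[p,q] = [q] − [p]. For instance
  ∂bc = c − b.
This gives a 6×12 integer matrix of rank 5; reducing to Smith normal form yields diagonal entries (1,1,1,1,1).

The boundary map ∂_2: C_2 → C_1 sends each 2-simplex [p,q,r] to [q,r] − [p,r] + [p,q]. For instance
  ∂abc = bc − ac + ab,
  ∂ace = ce − ae + ac.
As a 12×8 matrix over Z this has rank 7, with invariant factors (1,1,1,1,1,1,1).

Reading off H_k = ker ∂_k / im ∂_{k+1}:

  H_0: rank C_0 − rank ∂_1 = 6 − 5 = 1, and the invariant factors of ∂_1 are all 1, so H_0 ≅ Z.
  H_1: rank ker ∂_1 − rank ∂_2 = (12 − 5) − 7 = 0, and the invariant factors of ∂_2 are all 1, so H_1 ≅ 0.
  H_2: rank ker ∂_2 − rank ∂_3 = (8 − 7) − 0 = 1, and there is no ∂_3, so H_2 ≅ Z.

H_0 = Z,  H_1 = 0,  H_2 = Z.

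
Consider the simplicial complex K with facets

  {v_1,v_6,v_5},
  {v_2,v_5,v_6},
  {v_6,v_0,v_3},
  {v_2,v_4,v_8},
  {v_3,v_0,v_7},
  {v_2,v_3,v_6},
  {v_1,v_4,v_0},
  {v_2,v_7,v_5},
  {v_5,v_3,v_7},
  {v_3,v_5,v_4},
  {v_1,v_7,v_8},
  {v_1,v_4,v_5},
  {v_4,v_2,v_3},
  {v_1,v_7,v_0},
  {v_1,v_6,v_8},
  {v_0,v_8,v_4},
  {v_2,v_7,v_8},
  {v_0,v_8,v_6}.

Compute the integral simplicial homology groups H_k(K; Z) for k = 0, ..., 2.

H_0 = Z,  H_1 = Z × Z/2,  H_2 = 0.

K has 9 vertices, 27 edges, 18 triangles.
rank ∂_0 = 0, rank ∂_1 = 8 ⇒ b_0 = 9 − 0 − 8 = 1; all invariant factors of ∂_1 are 1 so no torsion. So H_0 = Z.
rank ∂_1 = 8, rank ∂_2 = 18 ⇒ b_1 = 27 − 8 − 18 = 1; ∂_2 has invariant factor(s) [2] giving torsion. So H_1 = Z × Z/2.
rank ∂_2 = 18, rank ∂_3 = 0 ⇒ b_2 = 18 − 18 − 0 = 0. So H_2 = 0.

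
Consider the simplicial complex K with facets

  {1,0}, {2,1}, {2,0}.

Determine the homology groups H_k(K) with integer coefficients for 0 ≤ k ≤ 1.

H_0 = Z,  H_1 = Z.

We work with the vertex ordering 0 < 1 < 2. The simplices of K, each written with vertices in increasing order, are:

  0-simplices (3): [0], [1], [2]
  1-simplices (3): [0,1], [0,2], [1,2]

Hence C_0 ≅ Z^3, C_1 ≅ Z^3.

Boundary ∂_1: C_1 → C_0 sends each edge [p,q] (with p < q) to q − p.
The 3×3 boundary matrix has rank 2 and Smith normal form diag(1,1).

From H_k ≅ ker(∂_k) / im(∂_{k+1}) we obtain:

  H_0: rank C_0 − rank ∂_1 = 3 − 2 = 1, and the invariant factors of ∂_1 are all 1, so H_0 ≅ Z.
  H_1: rank ker ∂_1 − rank ∂_2 = (3 − 2) − 0 = 1, and there is no ∂_2, so H_1 ≅ Z.

(K is a triangulation of the circle S^1.)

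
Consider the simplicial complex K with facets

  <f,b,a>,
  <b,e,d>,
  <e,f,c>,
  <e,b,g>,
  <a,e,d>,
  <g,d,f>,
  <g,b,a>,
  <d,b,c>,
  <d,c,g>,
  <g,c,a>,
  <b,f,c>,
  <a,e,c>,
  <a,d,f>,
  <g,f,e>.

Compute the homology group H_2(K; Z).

Fix the vertex order a < b < c < d < e < f < g and write every simplex with vertices in increasing order. Then dim K = 2 and the simplices of K are:

  0-simplices (7): a, b, c, d, e, f, g
  1-simplices (21): ab, ac, ad, ae, af, ag, bc, bd, be, bf, bg, cd, ce, cf, cg, de, df, dg, ef, eg, fg
  2-simplices (14): abf, abg, ace, acg, ade, adf, bcd, bcf, bde, beg, cdg, cef, dfg, efg

giving chain groups C_0 ≅ Z^7, C_1 ≅ Z^21, C_2 ≅ Z^14.

The boundary map ∂_1: C_1 → C_0 is given by ∂[p,q] = [q] − [p]. For instance
  ∂ef = f − e.
This gives a 7×21 integer matrix of rank 6; reducing to Smith normal form yields diagonal entries (1,1,1,1,1,1).

Boundary ∂_2: C_2 → C_1 maps a triangle to the signed sum of its edges. For instance
  ∂cef = ef − cf + ce,
  ∂cdg = dg − cg + cd.
The 21×14 boundary matrix has rank 13 and Smith normal form diag(1,1,1,1,1,1,1,1,1,1,1,1,1).

Computing H_k = (kernel of ∂_k) / (image of ∂_{k+1}):

  H_2: rank ker ∂_2 − rank ∂_3 = (14 − 13) − 0 = 1, and there is no ∂_3, so H_2 ≅ Z.

H_2 = Z.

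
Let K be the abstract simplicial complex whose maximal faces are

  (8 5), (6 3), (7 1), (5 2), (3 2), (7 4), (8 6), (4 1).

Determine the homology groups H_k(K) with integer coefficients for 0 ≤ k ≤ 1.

Fix the vertex order 1 < 2 < 3 < 4 < 5 < 6 < 7 < 8 and write every simplex with vertices in increasing order. Then dim K = 1 and the simplices of K are:

  0-simplices (8): [1], [2], [3], [4], [5], [6], [7], [8]
  1-simplices (8): [1,4], [1,7], [2,3], [2,5], [3,6], [4,7], [5,8], [6,8]

giving chain groups C_0 ≅ Z^8, C_1 ≅ Z^8.

Boundary ∂_1: C_1 → C_0 maps an edge to its endpoints' difference, ∂[p,q] = q − p. For instance
  ∂[1,4] = [4] − [1].
The 8×8 boundary matrix has rank 6 and Smith normal form diag(1,1,1,1,1,1).

From H_k ≅ ker(∂_k) / im(∂_{k+1}) we obtain:

  H_0: rank C_0 − rank ∂_1 = 8 − 6 = 2, and the invariant factors of ∂_1 are all 1, so H_0 = Z^2.
  H_1: rank ker ∂_1 − rank ∂_2 = (8 − 6) − 0 = 2, and there is no ∂_2, so H_1 = Z^2.

As a check, the Euler characteristic is 8 − 8 = 0, which agrees with 2 − 2 = 0.
(K is a triangulation of the disjoint union of the circle S^1 and the circle S^1.)

H_0 ≅ Z^2,  H_1 ≅ Z^2.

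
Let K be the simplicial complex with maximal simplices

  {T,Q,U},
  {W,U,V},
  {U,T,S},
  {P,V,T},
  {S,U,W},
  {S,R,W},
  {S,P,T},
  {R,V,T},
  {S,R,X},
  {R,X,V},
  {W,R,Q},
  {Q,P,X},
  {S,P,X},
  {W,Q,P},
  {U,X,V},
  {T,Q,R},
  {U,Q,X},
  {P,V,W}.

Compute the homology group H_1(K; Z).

Take the total order P < Q < R < S < T < U < V < W < X on the vertex set. Then K (dimension 2) consists of the simplices:

  0-simplices (9): P, Q, R, S, T, U, V, W, X
  1-simplices (27): PQ, PS, PT, PV, PW, PX, QR, QT, QU, QW, QX, RS, RT, RV, RW, RX, ST, SU, SW, SX, TU, TV, UV, UW, UX, VW, VX
  2-simplices (18): PQW, PQX, PST, PSX, PTV, PVW, QRT, QRW, QTU, QUX, RSW, RSX, RTV, RVX, STU, SUW, UVW, UVX

giving chain groups C_0 ≅ Z^9, C_1 ≅ Z^27, C_2 ≅ Z^18.

Boundary ∂_1: C_1 → C_0 is given by ∂[p,q] = [q] − [p].
The resulting 9×27 matrix has rank 8, and its Smith normal form has invariant factors (1,1,1,1,1,1,1,1).

Boundary ∂_2: C_2 → C_1 acts by ∂[p,q,r] = [q,r] − [p,r] + [p,q]. For instance
  ∂RVX = VX − RX + RV,
  ∂QRT = RT − QT + QR.
The resulting 27×18 matrix has rank 17, and its Smith normal form has invariant factors (1,1,1,1,1,1,1,1,1,1,1,1,1,1,1,1,1).

Now H_k = ker ∂_k / im ∂_{k+1}, so:

  H_1: rank ker ∂_1 − rank ∂_2 = (27 − 8) − 17 = 2, and the invariant factors of ∂_2 are all 1, so H_1 ≅ Z^2.

H_1 = Z^2.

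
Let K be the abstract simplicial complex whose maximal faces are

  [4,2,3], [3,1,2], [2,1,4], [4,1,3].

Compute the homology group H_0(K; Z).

H_0 ≅ Z.

Take the total order 1 < 2 < 3 < 4 on the vertex set. Then K (dimension 2) consists of the simplices:

  0-simplices (4): [1], [2], [3], [4]
  1-simplices (6): [1,2], [1,3], [1,4], [2,3], [2,4], [3,4]
  2-simplices (4): [1,2,3], [1,2,4], [1,3,4], [2,3,4]

giving chain groups C_0 ≅ Z^4, C_1 ≅ Z^6, C_2 ≅ Z^4.

Boundary ∂_1: C_1 → C_0 sends each edge [p,q] (with p < q) to q − p.
The 4×6 boundary matrix has rank 3 and Smith normal form diag(1,1,1).

The boundary map ∂_2: C_2 → C_1 acts by ∂[p,q,r] = [q,r] − [p,r] + [p,q]. For instance
  ∂[2,3,4] = [3,4] − [2,4] + [2,3],
  ∂[1,3,4] = [3,4] − [1,4] + [1,3].
The resulting 6×4 matrix has rank 3, and its Smith normal form has invariant factors (1,1,1).

Reading off H_k = ker ∂_k / im ∂_{k+1}:

  H_0: rank C_0 − rank ∂_1 = 4 − 3 = 1, and the invariant factors of ∂_1 are all 1, so H_0 = Z.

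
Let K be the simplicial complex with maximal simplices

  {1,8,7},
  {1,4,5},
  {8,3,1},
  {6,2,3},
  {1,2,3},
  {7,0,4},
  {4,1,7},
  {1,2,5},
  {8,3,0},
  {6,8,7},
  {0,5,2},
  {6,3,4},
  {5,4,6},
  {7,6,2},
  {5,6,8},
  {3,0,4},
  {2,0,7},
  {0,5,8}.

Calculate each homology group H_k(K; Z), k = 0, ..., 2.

K has 9 vertices, 27 edges, 18 triangles.
rank ∂_0 = 0, rank ∂_1 = 8 ⇒ b_0 = 9 − 0 − 8 = 1; all invariant factors of ∂_1 are 1 so no torsion. So H_0 ≅ Z.
rank ∂_1 = 8, rank ∂_2 = 17 ⇒ b_1 = 27 − 8 − 17 = 2; all invariant factors of ∂_2 are 1 so no torsion. So H_1 ≅ Z^2.
rank ∂_2 = 17, rank ∂_3 = 0 ⇒ b_2 = 18 − 17 − 0 = 1. So H_2 ≅ Z.

H_0 = Z,  H_1 = Z^2,  H_2 = Z.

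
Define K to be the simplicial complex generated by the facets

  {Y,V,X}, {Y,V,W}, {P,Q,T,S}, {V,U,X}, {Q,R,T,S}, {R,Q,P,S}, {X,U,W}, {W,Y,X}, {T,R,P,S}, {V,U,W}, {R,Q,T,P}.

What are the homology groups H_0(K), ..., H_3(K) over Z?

H_0 ≅ Z^2,  H_1 = 0,  H_2 ≅ Z,  H_3 ≅ Z.

Take the total order P < Q < R < S < T < U < V < W < X < Y on the vertex set. Then K (dimension 3) consists of the simplices:

  0-simplices (10): P, Q, R, S, T, U, V, W, X, Y
  1-simplices (19): PQ, PR, PS, PT, QR, QS, QT, RS, RT, ST, UV, UW, UX, VW, VX, VY, WX, WY, XY
  2-simplices (16): PQR, PQS, PQT, PRS, PRT, PST, QRS, QRT, QST, RST, UVW, UVX, UWX, VWY, VXY, WXY
  3-simplices (5): PQRS, PQRT, PQST, PRST, QRST

so the chain groups are C_0 ≅ Z^10, C_1 ≅ Z^19, C_2 ≅ Z^16, C_3 ≅ Z^5.

The boundary map ∂_1: C_1 → C_0 maps an edge to its endpoints' difference, ∂[p,q] = q − p.
The resulting 10×19 matrix has rank 8, and its Smith normal form has invariant factors (1,1,1,1,1,1,1,1).

∂_2: C_2 → C_1 acts by ∂[p,q,r] = [q,r] − [p,r] + [p,q]. For instance
  ∂PQS = QS − PS + PQ,
  ∂VWY = WY − VY + VW.
The resulting 19×16 matrix has rank 11, and its Smith normal form has invariant factors (1,1,1,1,1,1,1,1,1,1,1).

Boundary ∂_3: C_3 → C_2 sends each 3-simplex σ to the alternating sum Σ_i (−1)^i (σ with its i-th vertex removed). For instance
  ∂QRST = RST − QST + QRT − QRS,
  ∂PQRT = QRT − PRT + PQT − PQR.
The resulting 16×5 matrix has rank 4, and its Smith normal form has invariant factors (1,1,1,1).

Computing H_k = (kernel of ∂_k) / (image of ∂_{k+1}):

  H_0: rank C_0 − rank ∂_1 = 10 − 8 = 2, and the invariant factors of ∂_1 are all 1, so H_0 = Z^2.
  H_1: rank ker ∂_1 − rank ∂_2 = (19 − 8) − 11 = 0, and the invariant factors of ∂_2 are all 1, so H_1 = 0.
  H_2: rank ker ∂_2 − rank ∂_3 = (16 − 11) − 4 = 1, and the invariant factors of ∂_3 are all 1, so H_2 = Z.
  H_3: rank ker ∂_3 − rank ∂_4 = (5 − 4) − 0 = 1, and there is no ∂_4, so H_3 = Z.

As a check, the Euler characteristic is 10 − 19 + 16 − 5 = 2, which agrees with 2 − 0 + 1 − 1 = 2.
(K is a triangulation of the disjoint union of the 3-sphere S^3 and the 2-sphere S^2.)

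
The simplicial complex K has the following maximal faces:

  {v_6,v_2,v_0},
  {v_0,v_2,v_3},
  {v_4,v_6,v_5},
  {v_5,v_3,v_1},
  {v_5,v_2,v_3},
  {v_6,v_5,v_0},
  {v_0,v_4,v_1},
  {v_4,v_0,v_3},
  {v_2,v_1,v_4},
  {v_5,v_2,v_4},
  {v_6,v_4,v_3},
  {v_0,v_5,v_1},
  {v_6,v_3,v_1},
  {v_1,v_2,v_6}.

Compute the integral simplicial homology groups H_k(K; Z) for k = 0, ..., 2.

H_0 = Z,  H_1 = Z^2,  H_2 = Z.

Fix the vertex order v_0 < v_1 < v_2 < v_3 < v_4 < v_5 < v_6 and write every simplex with vertices in increasing order. Then dim K = 2 and the simplices of K are:

  0-simplices (7): [v_0], [v_1], [v_2], [v_3], [v_4], [v_5], [v_6]
  1-simplices (21): (21 of them)
  2-simplices (14): (14 of them)

so the chain groups are C_0 ≅ Z^7, C_1 ≅ Z^21, C_2 ≅ Z^14.

∂_1: C_1 → C_0 is given by ∂[p,q] = [q] − [p].
As a 7×21 matrix over Z this has rank 6, with invariant factors (1,1,1,1,1,1).

∂_2: C_2 → C_1 acts by ∂[p,q,r] = [q,r] − [p,r] + [p,q]. For instance
  ∂[v_0,v_3,v_4] = [v_3,v_4] − [v_0,v_4] + [v_0,v_3],
  ∂[v_0,v_2,v_3] = [v_2,v_3] − [v_0,v_3] + [v_0,v_2].
The resulting 21×14 matrix has rank 13, and its Smith normal form has invariant factors (1,1,1,1,1,1,1,1,1,1,1,1,1).

From H_k ≅ ker(∂_k) / im(∂_{k+1}) we obtain:

  H_0: rank C_0 − rank ∂_1 = 7 − 6 = 1, and the invariant factors of ∂_1 are all 1, so H_0 = Z.
  H_1: rank ker ∂_1 − rank ∂_2 = (21 − 6) − 13 = 2, and the invariant factors of ∂_2 are all 1, so H_1 = Z^2.
  H_2: rank ker ∂_2 − rank ∂_3 = (14 − 13) − 0 = 1, and there is no ∂_3, so H_2 = Z.

(K is a triangulation of the torus T^2.)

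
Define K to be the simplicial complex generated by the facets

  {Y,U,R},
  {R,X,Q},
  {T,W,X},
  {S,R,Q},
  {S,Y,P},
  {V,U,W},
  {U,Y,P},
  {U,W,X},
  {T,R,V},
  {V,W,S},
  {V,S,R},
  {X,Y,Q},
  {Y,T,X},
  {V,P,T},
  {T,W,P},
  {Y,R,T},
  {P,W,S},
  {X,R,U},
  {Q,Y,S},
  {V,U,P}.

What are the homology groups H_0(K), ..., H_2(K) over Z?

H_0 = Z,  H_1 = Z ⊕ Z/2Z,  H_2 = 0.

We work with the vertex ordering P < Q < R < S < T < U < V < W < X < Y. The simplices of K, each written with vertices in increasing order, are:

  0-simplices (10): P, Q, R, S, T, U, V, W, X, Y
  1-simplices (30): PS, PT, PU, PV, PW, PY, QR, QS, QX, QY, RS, RT, RU, RV, RX, RY, SV, SW, SY, TV, TW, TX, TY, UV, UW, UX, UY, VW, WX, XY
  2-simplices (20): PSW, PSY, PTV, PTW, PUV, PUY, QRS, QRX, QSY, QXY, RSV, RTV, RTY, RUX, RUY, SVW, TWX, TXY, UVW, UWX

giving chain groups C_0 ≅ Z^10, C_1 ≅ Z^30, C_2 ≅ Z^20.

Boundary ∂_1: C_1 → C_0 is given by ∂[p,q] = [q] − [p].
This gives a 10×30 integer matrix of rank 9; reducing to Smith normal form yields diagonal entries (1,1,1,1,1,1,1,1,1).

Boundary ∂_2: C_2 → C_1 sends each 2-simplex [p,q,r] to [q,r] − [p,r] + [p,q]. For instance
  ∂PSW = SW − PW + PS,
  ∂PUV = UV − PV + PU.
The 30×20 boundary matrix has rank 20 and Smith normal form diag(1,1,1,1,1,1,1,1,1,1,1,1,1,1,1,1,1,1,1,2).

Now H_k = ker ∂_k / im ∂_{k+1}, so:

  H_0: rank C_0 − rank ∂_1 = 10 − 9 = 1, and the invariant factors of ∂_1 are all 1, so H_0 = Z.
  H_1: rank ker ∂_1 − rank ∂_2 = (30 − 9) − 20 = 1, and ∂_2 has invariant factor 2 > 1, so H_1 = Z ⊕ Z/2Z.
  H_2: rank ker ∂_2 − rank ∂_3 = (20 − 20) − 0 = 0, and there is no ∂_3, so H_2 = 0.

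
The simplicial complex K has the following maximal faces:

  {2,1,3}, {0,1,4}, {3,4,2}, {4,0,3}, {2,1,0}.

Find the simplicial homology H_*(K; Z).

H_0 ≅ Z,  H_1 ≅ Z,  H_2 = 0.

We work with the vertex ordering 0 < 1 < 2 < 3 < 4. The simplices of K, each written with vertices in increasing order, are:

  0-simplices (5): [0], [1], [2], [3], [4]
  1-simplices (10): [0,1], [0,2], [0,3], [0,4], [1,2], [1,3], [1,4], [2,3], [2,4], [3,4]
  2-simplices (5): [0,1,2], [0,1,4], [0,3,4], [1,2,3], [2,3,4]

so the chain groups are C_0 ≅ Z^5, C_1 ≅ Z^10, C_2 ≅ Z^5.

∂_1: C_1 → C_0 is given by ∂[p,q] = [q] − [p].
The 5×10 boundary matrix has rank 4 and Smith normal form diag(1,1,1,1).

Boundary ∂_2: C_2 → C_1 sends each 2-simplex [p,q,r] to [q,r] − [p,r] + [p,q]. For instance
  ∂[0,3,4] = [3,4] − [0,4] + [0,3],
  ∂[0,1,4] = [1,4] − [0,4] + [0,1].
This gives a 10×5 integer matrix of rank 5; reducing to Smith normal form yields diagonal entries (1,1,1,1,1).

Now H_k = ker ∂_k / im ∂_{k+1}, so:

  H_0: rank C_0 − rank ∂_1 = 5 − 4 = 1, and the invariant factors of ∂_1 are all 1, so H_0 ≅ Z.
  H_1: rank ker ∂_1 − rank ∂_2 = (10 − 4) − 5 = 1, and the invariant factors of ∂_2 are all 1, so H_1 ≅ Z.
  H_2: rank ker ∂_2 − rank ∂_3 = (5 − 5) − 0 = 0, and there is no ∂_3, so H_2 ≅ 0.

As a check, the Euler characteristic is 5 − 10 + 5 = 0, which agrees with 1 − 1 + 0 = 0.
(K is a triangulation of the Möbius band.)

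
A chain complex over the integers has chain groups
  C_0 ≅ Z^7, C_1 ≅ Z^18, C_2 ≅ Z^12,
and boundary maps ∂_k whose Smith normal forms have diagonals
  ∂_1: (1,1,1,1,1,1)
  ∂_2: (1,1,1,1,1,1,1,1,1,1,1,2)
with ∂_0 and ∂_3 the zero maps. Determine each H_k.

H_0 = Z,  H_1 = Z/2Z,  H_2 = 0.

H_0: b_0 = 7 − 0 − 6 = 1; torsion from ∂_1 factors > 1: none. So H_0 = Z.
H_1: b_1 = 18 − 6 − 12 = 0; torsion from ∂_2 factors > 1: [2]. So H_1 = Z/2Z.
H_2: b_2 = 12 − 12 − 0 = 0; torsion from ∂_3 factors > 1: none. So H_2 = 0.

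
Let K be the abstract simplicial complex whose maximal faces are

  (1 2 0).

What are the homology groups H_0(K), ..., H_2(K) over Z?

H_0 = Z,  H_1 = 0,  H_2 = 0.

Fix the vertex order 0 < 1 < 2 and write every simplex with vertices in increasing order. Then dim K = 2 and the simplices of K are:

  0-simplices (3): [0], [1], [2]
  1-simplices (3): [0,1], [0,2], [1,2]
  2-simplices (1): [0,1,2]

Hence C_0 ≅ Z^3, C_1 ≅ Z^3, C_2 ≅ Z^1.

∂_1: C_1 → C_0 maps an edge to its endpoints' difference, ∂[p,q] = q − p. For instance
  ∂[0,1] = [1] − [0].
The resulting 3×3 matrix has rank 2, and its Smith normal form has invariant factors (1,1).

∂_2: C_2 → C_1 sends each 2-simplex [p,q,r] to [q,r] − [p,r] + [p,q]. For instance
  ∂[0,1,2] = [1,2] − [0,2] + [0,1].
As a 3×1 matrix over Z this has rank 1, with invariant factors (1).

Reading off H_k = ker ∂_k / im ∂_{k+1}:

  H_0: rank C_0 − rank ∂_1 = 3 − 2 = 1, and the invariant factors of ∂_1 are all 1, so H_0 ≅ Z.
  H_1: rank ker ∂_1 − rank ∂_2 = (3 − 2) − 1 = 0, and the invariant factors of ∂_2 are all 1, so H_1 ≅ 0.
  H_2: rank ker ∂_2 − rank ∂_3 = (1 − 1) − 0 = 0, and there is no ∂_3, so H_2 ≅ 0.

(K is a triangulation of the 2-simplex.)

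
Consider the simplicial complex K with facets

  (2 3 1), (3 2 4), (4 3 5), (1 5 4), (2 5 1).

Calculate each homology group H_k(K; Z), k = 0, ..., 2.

H_0 ≅ Z,  H_1 ≅ Z,  H_2 = 0.

Order the vertices as 1 < 2 < 3 < 4 < 5. Listing each simplex with vertices in this order, K has dimension 2 with simplices:

  0-simplices (5): [1], [2], [3], [4], [5]
  1-simplices (10): [1,2], [1,3], [1,4], [1,5], [2,3], [2,4], [2,5], [3,4], [3,5], [4,5]
  2-simplices (5): [1,2,3], [1,2,5], [1,4,5], [2,3,4], [3,4,5]

giving chain groups C_0 ≅ Z^5, C_1 ≅ Z^10, C_2 ≅ Z^5.

Boundary ∂_1: C_1 → C_0 sends each edge [p,q] (with p < q) to q − p. For instance
  ∂[4,5] = [5] − [4].
The resulting 5×10 matrix has rank 4, and its Smith normal form has invariant factors (1,1,1,1).

∂_2: C_2 → C_1 sends each 2-simplex [p,q,r] to [q,r] − [p,r] + [p,q]. For instance
  ∂[1,4,5] = [4,5] − [1,5] + [1,4],
  ∂[1,2,3] = [2,3] − [1,3] + [1,2].
The resulting 10×5 matrix has rank 5, and its Smith normal form has invariant factors (1,1,1,1,1).

From H_k ≅ ker(∂_k) / im(∂_{k+1}) we obtain:

  H_0: rank C_0 − rank ∂_1 = 5 − 4 = 1, and the invariant factors of ∂_1 are all 1, so H_0 ≅ Z.
  H_1: rank ker ∂_1 − rank ∂_2 = (10 − 4) − 5 = 1, and the invariant factors of ∂_2 are all 1, so H_1 ≅ Z.
  H_2: rank ker ∂_2 − rank ∂_3 = (5 − 5) − 0 = 0, and there is no ∂_3, so H_2 ≅ 0.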